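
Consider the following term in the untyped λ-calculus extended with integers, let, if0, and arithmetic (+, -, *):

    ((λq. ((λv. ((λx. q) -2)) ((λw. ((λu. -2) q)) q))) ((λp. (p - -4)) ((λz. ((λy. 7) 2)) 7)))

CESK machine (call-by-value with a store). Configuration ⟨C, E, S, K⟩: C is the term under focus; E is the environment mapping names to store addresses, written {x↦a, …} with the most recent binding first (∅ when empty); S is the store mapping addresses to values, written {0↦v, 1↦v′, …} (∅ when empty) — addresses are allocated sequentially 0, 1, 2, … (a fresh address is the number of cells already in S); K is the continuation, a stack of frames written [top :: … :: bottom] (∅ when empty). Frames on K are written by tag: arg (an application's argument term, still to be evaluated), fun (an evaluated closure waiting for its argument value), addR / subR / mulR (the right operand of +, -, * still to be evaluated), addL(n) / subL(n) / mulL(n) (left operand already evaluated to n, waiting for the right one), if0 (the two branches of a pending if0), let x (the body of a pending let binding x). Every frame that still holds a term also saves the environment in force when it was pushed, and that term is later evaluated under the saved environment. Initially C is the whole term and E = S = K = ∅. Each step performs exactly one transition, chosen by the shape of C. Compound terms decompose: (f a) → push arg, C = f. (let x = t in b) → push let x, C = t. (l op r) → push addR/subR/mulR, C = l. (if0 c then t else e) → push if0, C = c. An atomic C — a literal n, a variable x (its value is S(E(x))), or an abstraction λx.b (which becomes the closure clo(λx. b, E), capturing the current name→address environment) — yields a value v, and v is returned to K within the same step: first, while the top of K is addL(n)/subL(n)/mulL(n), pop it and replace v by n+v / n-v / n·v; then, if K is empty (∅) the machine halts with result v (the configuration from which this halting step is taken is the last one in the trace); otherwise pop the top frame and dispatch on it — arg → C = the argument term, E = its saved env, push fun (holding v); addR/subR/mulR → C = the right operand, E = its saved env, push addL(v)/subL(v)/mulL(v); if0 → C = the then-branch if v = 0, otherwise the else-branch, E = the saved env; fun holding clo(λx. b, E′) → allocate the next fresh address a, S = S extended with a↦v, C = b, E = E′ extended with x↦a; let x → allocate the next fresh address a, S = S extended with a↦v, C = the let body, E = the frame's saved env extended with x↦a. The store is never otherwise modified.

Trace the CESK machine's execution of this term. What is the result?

Answer: 11

Derivation:
step 0: [C=((λq. ((λv. ((λx. q) -2)) ((λw. ((λu. -2) q)) q))) ((λp. (p - -4)) ((λz. ((λy. 7) 2)) 7))) | E=∅ | S=∅ | K=∅]
step 1: [C=(λq. ((λv. ((λx. q) -2)) ((λw. ((λu. -2) q)) q))) | E=∅ | S=∅ | K=[arg]]
step 2: [C=((λp. (p - -4)) ((λz. ((λy. 7) 2)) 7)) | E=∅ | S=∅ | K=[fun]]
step 3: [C=(λp. (p - -4)) | E=∅ | S=∅ | K=[arg :: fun]]
step 4: [C=((λz. ((λy. 7) 2)) 7) | E=∅ | S=∅ | K=[fun :: fun]]
step 5: [C=(λz. ((λy. 7) 2)) | E=∅ | S=∅ | K=[arg :: fun :: fun]]
step 6: [C=7 | E=∅ | S=∅ | K=[fun :: fun :: fun]]
step 7: [C=((λy. 7) 2) | E={z↦0} | S={0↦7} | K=[fun :: fun]]
step 8: [C=(λy. 7) | E={z↦0} | S={0↦7} | K=[arg :: fun :: fun]]
step 9: [C=2 | E={z↦0} | S={0↦7} | K=[fun :: fun :: fun]]
step 10: [C=7 | E={y↦1, z↦0} | S={0↦7, 1↦2} | K=[fun :: fun]]
step 11: [C=(p - -4) | E={p↦2} | S={0↦7, 1↦2, 2↦7} | K=[fun]]
step 12: [C=p | E={p↦2} | S={0↦7, 1↦2, 2↦7} | K=[subR :: fun]]
step 13: [C=-4 | E={p↦2} | S={0↦7, 1↦2, 2↦7} | K=[subL(7) :: fun]]
step 14: [C=((λv. ((λx. q) -2)) ((λw. ((λu. -2) q)) q)) | E={q↦3} | S={0↦7, 1↦2, 2↦7, 3↦11} | K=∅]
step 15: [C=(λv. ((λx. q) -2)) | E={q↦3} | S={0↦7, 1↦2, 2↦7, 3↦11} | K=[arg]]
step 16: [C=((λw. ((λu. -2) q)) q) | E={q↦3} | S={0↦7, 1↦2, 2↦7, 3↦11} | K=[fun]]
step 17: [C=(λw. ((λu. -2) q)) | E={q↦3} | S={0↦7, 1↦2, 2↦7, 3↦11} | K=[arg :: fun]]
step 18: [C=q | E={q↦3} | S={0↦7, 1↦2, 2↦7, 3↦11} | K=[fun :: fun]]
step 19: [C=((λu. -2) q) | E={w↦4, q↦3} | S={0↦7, 1↦2, 2↦7, 3↦11, 4↦11} | K=[fun]]
step 20: [C=(λu. -2) | E={w↦4, q↦3} | S={0↦7, 1↦2, 2↦7, 3↦11, 4↦11} | K=[arg :: fun]]
step 21: [C=q | E={w↦4, q↦3} | S={0↦7, 1↦2, 2↦7, 3↦11, 4↦11} | K=[fun :: fun]]
step 22: [C=-2 | E={u↦5, w↦4, q↦3} | S={0↦7, 1↦2, 2↦7, 3↦11, 4↦11, 5↦11} | K=[fun]]
step 23: [C=((λx. q) -2) | E={v↦6, q↦3} | S={0↦7, 1↦2, 2↦7, 3↦11, 4↦11, 5↦11, 6↦-2} | K=∅]
step 24: [C=(λx. q) | E={v↦6, q↦3} | S={0↦7, 1↦2, 2↦7, 3↦11, 4↦11, 5↦11, 6↦-2} | K=[arg]]
step 25: [C=-2 | E={v↦6, q↦3} | S={0↦7, 1↦2, 2↦7, 3↦11, 4↦11, 5↦11, 6↦-2} | K=[fun]]
step 26: [C=q | E={x↦7, v↦6, q↦3} | S={0↦7, 1↦2, 2↦7, 3↦11, 4↦11, 5↦11, 6↦-2, 7↦-2} | K=∅]
→ final value 11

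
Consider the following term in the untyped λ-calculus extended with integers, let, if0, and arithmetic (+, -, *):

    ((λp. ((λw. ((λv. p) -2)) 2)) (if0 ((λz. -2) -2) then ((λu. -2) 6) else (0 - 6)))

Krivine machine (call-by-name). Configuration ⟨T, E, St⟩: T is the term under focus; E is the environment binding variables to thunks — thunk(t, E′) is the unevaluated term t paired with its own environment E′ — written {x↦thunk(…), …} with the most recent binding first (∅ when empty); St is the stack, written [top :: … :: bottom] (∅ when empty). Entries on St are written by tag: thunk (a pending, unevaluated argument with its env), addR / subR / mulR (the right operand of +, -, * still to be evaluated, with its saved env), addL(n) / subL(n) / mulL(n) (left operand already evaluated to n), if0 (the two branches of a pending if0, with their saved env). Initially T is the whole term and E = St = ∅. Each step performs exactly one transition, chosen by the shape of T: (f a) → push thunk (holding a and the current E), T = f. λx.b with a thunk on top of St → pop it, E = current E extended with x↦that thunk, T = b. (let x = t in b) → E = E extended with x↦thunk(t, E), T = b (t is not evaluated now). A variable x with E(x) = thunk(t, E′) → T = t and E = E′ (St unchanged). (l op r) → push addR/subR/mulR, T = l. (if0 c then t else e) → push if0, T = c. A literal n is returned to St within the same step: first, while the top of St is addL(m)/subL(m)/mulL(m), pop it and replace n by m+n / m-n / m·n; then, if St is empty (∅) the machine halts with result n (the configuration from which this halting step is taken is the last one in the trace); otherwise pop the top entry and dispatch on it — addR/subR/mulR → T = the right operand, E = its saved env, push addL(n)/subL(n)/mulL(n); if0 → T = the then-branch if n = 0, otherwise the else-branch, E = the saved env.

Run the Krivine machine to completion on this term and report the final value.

Answer: -6

Derivation:
0. [T=((λp. ((λw. ((λv. p) -2)) 2)) (if0 ((λz. -2) -2) then ((λu. -2) 6) else (0 - 6))) | E=∅ | St=∅]
1. [T=(λp. ((λw. ((λv. p) -2)) 2)) | E=∅ | St=[thunk]]
2. [T=((λw. ((λv. p) -2)) 2) | E={p↦thunk((if0 ((λz. -2) -2) then ((λu. -2) 6) else (0 - 6)), ∅)} | St=∅]
3. [T=(λw. ((λv. p) -2)) | E={p↦thunk((if0 ((λz. -2) -2) then ((λu. -2) 6) else (0 - 6)), ∅)} | St=[thunk]]
4. [T=((λv. p) -2) | E={w↦thunk(2, {p↦thunk((if0 ((λz. -2) -2) then ((λu. -2) 6) else (0 - 6)), ∅)}), p↦thunk((if0 ((λz. -2) -2) then ((λu. -2) 6) else (0 - 6)), ∅)} | St=∅]
5. [T=(λv. p) | E={w↦thunk(2, {p↦thunk((if0 ((λz. -2) -2) then ((λu. -2) 6) else (0 - 6)), ∅)}), p↦thunk((if0 ((λz. -2) -2) then ((λu. -2) 6) else (0 - 6)), ∅)} | St=[thunk]]
6. [T=p | E={v↦thunk(-2, {w↦thunk(2, {p↦thunk((if0 ((λz. -2) -2) then ((λu. -2) 6) else (0 - 6)), ∅)}), p↦thunk((if0 ((λz. -2) -2) then ((λu. -2) 6) else (0 - 6)), ∅)}), w↦thunk(2, {p↦thunk((if0 ((λz. -2) -2) then ((λu. -2) 6) else (0 - 6)), ∅)}), p↦thunk((if0 ((λz. -2) -2) then ((λu. -2) 6) else (0 - 6)), ∅)} | St=∅]
7. [T=(if0 ((λz. -2) -2) then ((λu. -2) 6) else (0 - 6)) | E=∅ | St=∅]
8. [T=((λz. -2) -2) | E=∅ | St=[if0]]
9. [T=(λz. -2) | E=∅ | St=[thunk :: if0]]
10. [T=-2 | E={z↦thunk(-2, ∅)} | St=[if0]]
11. [T=(0 - 6) | E=∅ | St=∅]
12. [T=0 | E=∅ | St=[subR]]
13. [T=6 | E=∅ | St=[subL(0)]]
→ final value -6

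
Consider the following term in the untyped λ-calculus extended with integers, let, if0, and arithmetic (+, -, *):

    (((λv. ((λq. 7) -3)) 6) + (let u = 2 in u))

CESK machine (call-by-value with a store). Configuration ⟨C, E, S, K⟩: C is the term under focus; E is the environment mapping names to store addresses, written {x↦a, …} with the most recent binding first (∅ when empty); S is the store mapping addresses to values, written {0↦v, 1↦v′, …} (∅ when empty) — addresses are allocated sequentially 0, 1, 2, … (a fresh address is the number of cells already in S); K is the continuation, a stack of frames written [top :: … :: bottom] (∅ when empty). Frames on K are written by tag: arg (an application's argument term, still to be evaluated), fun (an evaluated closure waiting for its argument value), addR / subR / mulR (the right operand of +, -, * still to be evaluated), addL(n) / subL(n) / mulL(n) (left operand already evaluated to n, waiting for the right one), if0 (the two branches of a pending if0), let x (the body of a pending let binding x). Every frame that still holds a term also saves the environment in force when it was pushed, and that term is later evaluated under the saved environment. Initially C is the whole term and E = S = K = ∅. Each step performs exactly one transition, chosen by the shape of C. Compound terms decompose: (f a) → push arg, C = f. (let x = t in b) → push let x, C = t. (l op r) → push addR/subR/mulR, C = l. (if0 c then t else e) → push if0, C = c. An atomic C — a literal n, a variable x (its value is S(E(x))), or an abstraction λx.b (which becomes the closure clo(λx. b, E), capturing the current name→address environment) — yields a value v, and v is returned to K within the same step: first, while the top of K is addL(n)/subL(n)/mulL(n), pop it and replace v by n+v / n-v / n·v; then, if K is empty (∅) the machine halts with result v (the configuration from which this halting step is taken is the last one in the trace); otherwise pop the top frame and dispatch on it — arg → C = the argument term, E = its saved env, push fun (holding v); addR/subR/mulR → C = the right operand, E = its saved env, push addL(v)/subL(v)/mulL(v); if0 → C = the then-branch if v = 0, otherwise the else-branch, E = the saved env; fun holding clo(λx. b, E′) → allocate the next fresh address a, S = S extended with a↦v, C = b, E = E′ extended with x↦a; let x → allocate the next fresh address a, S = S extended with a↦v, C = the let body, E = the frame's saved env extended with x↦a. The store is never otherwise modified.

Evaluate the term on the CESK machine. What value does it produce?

0. <C=(((λv. ((λq. 7) -3)) 6) + (let u = 2 in u)), E=∅, S=∅, K=∅>
1. <C=((λv. ((λq. 7) -3)) 6), E=∅, S=∅, K=[addR]>
2. <C=(λv. ((λq. 7) -3)), E=∅, S=∅, K=[arg :: addR]>
3. <C=6, E=∅, S=∅, K=[fun :: addR]>
4. <C=((λq. 7) -3), E={v↦0}, S={0↦6}, K=[addR]>
5. <C=(λq. 7), E={v↦0}, S={0↦6}, K=[arg :: addR]>
6. <C=-3, E={v↦0}, S={0↦6}, K=[fun :: addR]>
7. <C=7, E={q↦1, v↦0}, S={0↦6, 1↦-3}, K=[addR]>
8. <C=(let u = 2 in u), E=∅, S={0↦6, 1↦-3}, K=[addL(7)]>
9. <C=2, E=∅, S={0↦6, 1↦-3}, K=[let u :: addL(7)]>
10. <C=u, E={u↦2}, S={0↦6, 1↦-3, 2↦2}, K=[addL(7)]>
→ final value 9

Answer: 9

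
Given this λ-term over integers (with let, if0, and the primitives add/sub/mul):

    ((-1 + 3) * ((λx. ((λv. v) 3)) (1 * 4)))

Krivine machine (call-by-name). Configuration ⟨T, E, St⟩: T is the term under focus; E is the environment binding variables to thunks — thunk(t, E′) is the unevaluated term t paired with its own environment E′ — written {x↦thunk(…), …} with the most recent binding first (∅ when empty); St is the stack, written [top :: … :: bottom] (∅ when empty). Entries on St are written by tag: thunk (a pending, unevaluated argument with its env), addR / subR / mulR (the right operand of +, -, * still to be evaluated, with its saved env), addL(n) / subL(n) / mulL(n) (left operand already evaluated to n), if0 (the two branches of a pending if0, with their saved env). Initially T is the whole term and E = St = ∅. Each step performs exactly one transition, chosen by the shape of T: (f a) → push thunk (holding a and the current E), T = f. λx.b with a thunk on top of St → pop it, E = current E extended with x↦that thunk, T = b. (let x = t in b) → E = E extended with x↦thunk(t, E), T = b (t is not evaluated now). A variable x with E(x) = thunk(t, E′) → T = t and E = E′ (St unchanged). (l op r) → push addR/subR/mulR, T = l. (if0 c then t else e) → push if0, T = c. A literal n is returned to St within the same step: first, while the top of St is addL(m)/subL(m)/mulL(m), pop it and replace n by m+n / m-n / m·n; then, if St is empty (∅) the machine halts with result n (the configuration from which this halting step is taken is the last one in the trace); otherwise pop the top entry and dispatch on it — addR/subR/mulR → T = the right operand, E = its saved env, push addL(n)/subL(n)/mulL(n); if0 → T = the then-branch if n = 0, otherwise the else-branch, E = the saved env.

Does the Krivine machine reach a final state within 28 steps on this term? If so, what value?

Answer: 6

Machine steps:
[0] ⟨T=((-1 + 3) * ((λx. ((λv. v) 3)) (1 * 4))); E=∅; St=∅⟩
[1] ⟨T=(-1 + 3); E=∅; St=[mulR]⟩
[2] ⟨T=-1; E=∅; St=[addR :: mulR]⟩
[3] ⟨T=3; E=∅; St=[addL(-1) :: mulR]⟩
[4] ⟨T=((λx. ((λv. v) 3)) (1 * 4)); E=∅; St=[mulL(2)]⟩
[5] ⟨T=(λx. ((λv. v) 3)); E=∅; St=[thunk :: mulL(2)]⟩
[6] ⟨T=((λv. v) 3); E={x↦thunk((1 * 4), ∅)}; St=[mulL(2)]⟩
[7] ⟨T=(λv. v); E={x↦thunk((1 * 4), ∅)}; St=[thunk :: mulL(2)]⟩
[8] ⟨T=v; E={v↦thunk(3, {x↦thunk((1 * 4), ∅)}), x↦thunk((1 * 4), ∅)}; St=[mulL(2)]⟩
[9] ⟨T=3; E={x↦thunk((1 * 4), ∅)}; St=[mulL(2)]⟩
→ final value 6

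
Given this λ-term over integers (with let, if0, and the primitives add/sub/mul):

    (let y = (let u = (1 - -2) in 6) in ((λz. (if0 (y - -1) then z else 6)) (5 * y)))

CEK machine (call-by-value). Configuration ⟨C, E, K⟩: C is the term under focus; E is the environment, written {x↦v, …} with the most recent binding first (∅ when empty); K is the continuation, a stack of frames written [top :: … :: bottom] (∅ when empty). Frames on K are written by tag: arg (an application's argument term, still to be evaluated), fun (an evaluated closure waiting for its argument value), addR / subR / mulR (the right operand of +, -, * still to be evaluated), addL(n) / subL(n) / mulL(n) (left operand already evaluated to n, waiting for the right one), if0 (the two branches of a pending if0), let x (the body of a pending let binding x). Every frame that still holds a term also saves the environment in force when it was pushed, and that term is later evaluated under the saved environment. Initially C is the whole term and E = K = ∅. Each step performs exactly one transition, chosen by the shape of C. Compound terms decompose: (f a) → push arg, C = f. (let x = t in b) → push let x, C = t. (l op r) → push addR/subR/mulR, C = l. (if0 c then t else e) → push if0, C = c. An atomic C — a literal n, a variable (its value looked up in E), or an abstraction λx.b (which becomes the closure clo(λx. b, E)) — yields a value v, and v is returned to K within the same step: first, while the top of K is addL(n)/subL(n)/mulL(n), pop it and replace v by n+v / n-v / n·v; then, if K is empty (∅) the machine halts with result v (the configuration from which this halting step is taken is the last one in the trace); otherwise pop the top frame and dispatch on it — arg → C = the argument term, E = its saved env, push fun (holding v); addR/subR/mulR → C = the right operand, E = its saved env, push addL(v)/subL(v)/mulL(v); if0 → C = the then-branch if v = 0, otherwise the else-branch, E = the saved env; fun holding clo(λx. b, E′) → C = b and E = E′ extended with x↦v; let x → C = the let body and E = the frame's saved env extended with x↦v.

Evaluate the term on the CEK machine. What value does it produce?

Answer: 6

Machine steps:
t=0: ⟨C=(let y = (let u = (1 - -2) in 6) in ((λz. (if0 (y - -1) then z else 6)) (5 * y))); E=∅; K=∅⟩
t=1: ⟨C=(let u = (1 - -2) in 6); E=∅; K=[let y]⟩
t=2: ⟨C=(1 - -2); E=∅; K=[let u :: let y]⟩
t=3: ⟨C=1; E=∅; K=[subR :: let u :: let y]⟩
t=4: ⟨C=-2; E=∅; K=[subL(1) :: let u :: let y]⟩
t=5: ⟨C=6; E={u↦3}; K=[let y]⟩
t=6: ⟨C=((λz. (if0 (y - -1) then z else 6)) (5 * y)); E={y↦6}; K=∅⟩
t=7: ⟨C=(λz. (if0 (y - -1) then z else 6)); E={y↦6}; K=[arg]⟩
t=8: ⟨C=(5 * y); E={y↦6}; K=[fun]⟩
t=9: ⟨C=5; E={y↦6}; K=[mulR :: fun]⟩
t=10: ⟨C=y; E={y↦6}; K=[mulL(5) :: fun]⟩
t=11: ⟨C=(if0 (y - -1) then z else 6); E={z↦30, y↦6}; K=∅⟩
t=12: ⟨C=(y - -1); E={z↦30, y↦6}; K=[if0]⟩
t=13: ⟨C=y; E={z↦30, y↦6}; K=[subR :: if0]⟩
t=14: ⟨C=-1; E={z↦30, y↦6}; K=[subL(6) :: if0]⟩
t=15: ⟨C=6; E={z↦30, y↦6}; K=∅⟩
→ final value 6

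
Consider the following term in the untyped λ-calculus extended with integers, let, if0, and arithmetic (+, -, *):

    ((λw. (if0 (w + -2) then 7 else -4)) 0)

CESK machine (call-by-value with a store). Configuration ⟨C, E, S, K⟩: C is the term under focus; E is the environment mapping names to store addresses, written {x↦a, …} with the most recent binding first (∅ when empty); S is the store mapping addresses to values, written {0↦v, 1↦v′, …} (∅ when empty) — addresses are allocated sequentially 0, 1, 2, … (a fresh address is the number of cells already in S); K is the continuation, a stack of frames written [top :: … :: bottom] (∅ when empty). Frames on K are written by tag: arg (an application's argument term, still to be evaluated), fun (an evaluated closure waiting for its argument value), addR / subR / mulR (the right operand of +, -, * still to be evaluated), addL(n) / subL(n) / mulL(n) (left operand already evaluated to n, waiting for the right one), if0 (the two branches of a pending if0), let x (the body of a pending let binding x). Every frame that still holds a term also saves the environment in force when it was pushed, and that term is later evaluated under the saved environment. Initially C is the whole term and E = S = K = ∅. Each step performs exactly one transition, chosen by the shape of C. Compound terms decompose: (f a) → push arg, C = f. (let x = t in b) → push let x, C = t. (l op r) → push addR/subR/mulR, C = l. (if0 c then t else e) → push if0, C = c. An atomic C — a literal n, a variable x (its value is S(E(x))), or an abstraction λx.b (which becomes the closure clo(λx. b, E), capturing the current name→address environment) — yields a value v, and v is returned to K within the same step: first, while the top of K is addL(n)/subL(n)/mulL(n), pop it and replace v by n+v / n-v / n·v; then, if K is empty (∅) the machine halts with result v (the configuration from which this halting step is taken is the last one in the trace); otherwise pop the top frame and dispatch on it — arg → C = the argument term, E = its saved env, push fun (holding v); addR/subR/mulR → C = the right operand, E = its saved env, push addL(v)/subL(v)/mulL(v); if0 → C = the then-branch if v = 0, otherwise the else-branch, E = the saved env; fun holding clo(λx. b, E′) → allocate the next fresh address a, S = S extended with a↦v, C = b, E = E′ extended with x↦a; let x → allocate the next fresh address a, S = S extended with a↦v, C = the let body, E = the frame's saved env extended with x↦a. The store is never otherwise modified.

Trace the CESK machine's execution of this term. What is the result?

t=0: [C=((λw. (if0 (w + -2) then 7 else -4)) 0) | E=∅ | S=∅ | K=∅]
t=1: [C=(λw. (if0 (w + -2) then 7 else -4)) | E=∅ | S=∅ | K=[arg]]
t=2: [C=0 | E=∅ | S=∅ | K=[fun]]
t=3: [C=(if0 (w + -2) then 7 else -4) | E={w↦0} | S={0↦0} | K=∅]
t=4: [C=(w + -2) | E={w↦0} | S={0↦0} | K=[if0]]
t=5: [C=w | E={w↦0} | S={0↦0} | K=[addR :: if0]]
t=6: [C=-2 | E={w↦0} | S={0↦0} | K=[addL(0) :: if0]]
t=7: [C=-4 | E={w↦0} | S={0↦0} | K=∅]
→ final value -4

Answer: -4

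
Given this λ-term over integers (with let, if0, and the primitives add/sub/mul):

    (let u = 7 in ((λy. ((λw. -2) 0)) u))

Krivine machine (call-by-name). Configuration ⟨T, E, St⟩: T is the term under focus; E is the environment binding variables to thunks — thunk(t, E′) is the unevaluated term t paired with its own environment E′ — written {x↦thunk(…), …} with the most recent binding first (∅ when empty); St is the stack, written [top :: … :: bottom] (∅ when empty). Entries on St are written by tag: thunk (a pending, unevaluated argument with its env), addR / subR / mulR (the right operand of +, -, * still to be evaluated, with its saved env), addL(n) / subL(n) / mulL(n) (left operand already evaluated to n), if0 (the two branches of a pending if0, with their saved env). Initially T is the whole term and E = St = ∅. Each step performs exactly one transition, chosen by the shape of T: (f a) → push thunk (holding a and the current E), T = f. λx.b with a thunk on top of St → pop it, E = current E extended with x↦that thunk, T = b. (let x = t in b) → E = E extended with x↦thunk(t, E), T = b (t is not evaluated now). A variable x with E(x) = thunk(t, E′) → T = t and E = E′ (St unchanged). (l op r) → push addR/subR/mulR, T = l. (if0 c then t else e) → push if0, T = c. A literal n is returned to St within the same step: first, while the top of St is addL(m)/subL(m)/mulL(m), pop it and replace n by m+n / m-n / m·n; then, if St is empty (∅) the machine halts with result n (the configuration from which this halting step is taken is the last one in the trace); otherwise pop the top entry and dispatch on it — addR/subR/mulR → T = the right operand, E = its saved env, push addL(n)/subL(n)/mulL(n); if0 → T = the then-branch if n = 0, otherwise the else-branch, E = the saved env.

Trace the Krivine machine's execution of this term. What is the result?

0. ⟨T=(let u = 7 in ((λy. ((λw. -2) 0)) u)); E=∅; St=∅⟩
1. ⟨T=((λy. ((λw. -2) 0)) u); E={u↦thunk(7, ∅)}; St=∅⟩
2. ⟨T=(λy. ((λw. -2) 0)); E={u↦thunk(7, ∅)}; St=[thunk]⟩
3. ⟨T=((λw. -2) 0); E={y↦thunk(u, {u↦thunk(7, ∅)}), u↦thunk(7, ∅)}; St=∅⟩
4. ⟨T=(λw. -2); E={y↦thunk(u, {u↦thunk(7, ∅)}), u↦thunk(7, ∅)}; St=[thunk]⟩
5. ⟨T=-2; E={w↦thunk(0, {y↦thunk(u, {u↦thunk(7, ∅)}), u↦thunk(7, ∅)}), y↦thunk(u, {u↦thunk(7, ∅)}), u↦thunk(7, ∅)}; St=∅⟩
→ final value -2

Answer: -2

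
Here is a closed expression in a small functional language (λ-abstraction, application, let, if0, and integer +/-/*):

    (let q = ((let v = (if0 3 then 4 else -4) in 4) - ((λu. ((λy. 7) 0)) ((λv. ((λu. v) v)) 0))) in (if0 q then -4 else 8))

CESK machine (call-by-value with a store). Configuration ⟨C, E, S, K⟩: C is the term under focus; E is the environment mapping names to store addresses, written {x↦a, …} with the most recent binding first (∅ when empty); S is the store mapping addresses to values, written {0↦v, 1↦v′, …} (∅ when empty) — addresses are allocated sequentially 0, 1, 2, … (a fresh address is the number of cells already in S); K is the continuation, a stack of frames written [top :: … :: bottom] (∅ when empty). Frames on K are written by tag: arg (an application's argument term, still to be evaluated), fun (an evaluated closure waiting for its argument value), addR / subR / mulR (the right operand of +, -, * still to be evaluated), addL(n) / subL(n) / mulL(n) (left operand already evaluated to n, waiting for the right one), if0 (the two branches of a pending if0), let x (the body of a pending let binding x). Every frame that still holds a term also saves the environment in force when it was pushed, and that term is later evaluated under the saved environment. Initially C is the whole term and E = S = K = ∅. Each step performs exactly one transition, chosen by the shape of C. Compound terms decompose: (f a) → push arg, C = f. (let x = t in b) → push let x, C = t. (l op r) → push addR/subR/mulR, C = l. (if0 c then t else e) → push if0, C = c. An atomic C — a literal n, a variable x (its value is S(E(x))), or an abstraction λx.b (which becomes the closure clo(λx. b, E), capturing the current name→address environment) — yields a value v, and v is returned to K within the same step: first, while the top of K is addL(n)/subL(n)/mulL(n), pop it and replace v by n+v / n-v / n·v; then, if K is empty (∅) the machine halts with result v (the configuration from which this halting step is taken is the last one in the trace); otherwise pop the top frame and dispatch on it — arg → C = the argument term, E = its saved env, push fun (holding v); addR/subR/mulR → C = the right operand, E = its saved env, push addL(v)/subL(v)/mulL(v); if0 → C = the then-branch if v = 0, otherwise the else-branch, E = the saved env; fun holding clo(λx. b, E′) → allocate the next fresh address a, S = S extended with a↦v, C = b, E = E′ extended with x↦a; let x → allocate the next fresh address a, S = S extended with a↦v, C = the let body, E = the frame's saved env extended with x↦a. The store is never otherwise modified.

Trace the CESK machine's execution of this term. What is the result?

step 0: ⟨C=(let q = ((let v = (if0 3 then 4 else -4) in 4) - ((λu. ((λy. 7) 0)) ((λv. ((λu. v) v)) 0))) in (if0 q then -4 else 8)); E=∅; S=∅; K=∅⟩
step 1: ⟨C=((let v = (if0 3 then 4 else -4) in 4) - ((λu. ((λy. 7) 0)) ((λv. ((λu. v) v)) 0))); E=∅; S=∅; K=[let q]⟩
step 2: ⟨C=(let v = (if0 3 then 4 else -4) in 4); E=∅; S=∅; K=[subR :: let q]⟩
step 3: ⟨C=(if0 3 then 4 else -4); E=∅; S=∅; K=[let v :: subR :: let q]⟩
step 4: ⟨C=3; E=∅; S=∅; K=[if0 :: let v :: subR :: let q]⟩
step 5: ⟨C=-4; E=∅; S=∅; K=[let v :: subR :: let q]⟩
step 6: ⟨C=4; E={v↦0}; S={0↦-4}; K=[subR :: let q]⟩
step 7: ⟨C=((λu. ((λy. 7) 0)) ((λv. ((λu. v) v)) 0)); E=∅; S={0↦-4}; K=[subL(4) :: let q]⟩
step 8: ⟨C=(λu. ((λy. 7) 0)); E=∅; S={0↦-4}; K=[arg :: subL(4) :: let q]⟩
step 9: ⟨C=((λv. ((λu. v) v)) 0); E=∅; S={0↦-4}; K=[fun :: subL(4) :: let q]⟩
step 10: ⟨C=(λv. ((λu. v) v)); E=∅; S={0↦-4}; K=[arg :: fun :: subL(4) :: let q]⟩
step 11: ⟨C=0; E=∅; S={0↦-4}; K=[fun :: fun :: subL(4) :: let q]⟩
step 12: ⟨C=((λu. v) v); E={v↦1}; S={0↦-4, 1↦0}; K=[fun :: subL(4) :: let q]⟩
step 13: ⟨C=(λu. v); E={v↦1}; S={0↦-4, 1↦0}; K=[arg :: fun :: subL(4) :: let q]⟩
step 14: ⟨C=v; E={v↦1}; S={0↦-4, 1↦0}; K=[fun :: fun :: subL(4) :: let q]⟩
step 15: ⟨C=v; E={u↦2, v↦1}; S={0↦-4, 1↦0, 2↦0}; K=[fun :: subL(4) :: let q]⟩
step 16: ⟨C=((λy. 7) 0); E={u↦3}; S={0↦-4, 1↦0, 2↦0, 3↦0}; K=[subL(4) :: let q]⟩
step 17: ⟨C=(λy. 7); E={u↦3}; S={0↦-4, 1↦0, 2↦0, 3↦0}; K=[arg :: subL(4) :: let q]⟩
step 18: ⟨C=0; E={u↦3}; S={0↦-4, 1↦0, 2↦0, 3↦0}; K=[fun :: subL(4) :: let q]⟩
step 19: ⟨C=7; E={y↦4, u↦3}; S={0↦-4, 1↦0, 2↦0, 3↦0, 4↦0}; K=[subL(4) :: let q]⟩
step 20: ⟨C=(if0 q then -4 else 8); E={q↦5}; S={0↦-4, 1↦0, 2↦0, 3↦0, 4↦0, 5↦-3}; K=∅⟩
step 21: ⟨C=q; E={q↦5}; S={0↦-4, 1↦0, 2↦0, 3↦0, 4↦0, 5↦-3}; K=[if0]⟩
step 22: ⟨C=8; E={q↦5}; S={0↦-4, 1↦0, 2↦0, 3↦0, 4↦0, 5↦-3}; K=∅⟩
→ final value 8

Answer: 8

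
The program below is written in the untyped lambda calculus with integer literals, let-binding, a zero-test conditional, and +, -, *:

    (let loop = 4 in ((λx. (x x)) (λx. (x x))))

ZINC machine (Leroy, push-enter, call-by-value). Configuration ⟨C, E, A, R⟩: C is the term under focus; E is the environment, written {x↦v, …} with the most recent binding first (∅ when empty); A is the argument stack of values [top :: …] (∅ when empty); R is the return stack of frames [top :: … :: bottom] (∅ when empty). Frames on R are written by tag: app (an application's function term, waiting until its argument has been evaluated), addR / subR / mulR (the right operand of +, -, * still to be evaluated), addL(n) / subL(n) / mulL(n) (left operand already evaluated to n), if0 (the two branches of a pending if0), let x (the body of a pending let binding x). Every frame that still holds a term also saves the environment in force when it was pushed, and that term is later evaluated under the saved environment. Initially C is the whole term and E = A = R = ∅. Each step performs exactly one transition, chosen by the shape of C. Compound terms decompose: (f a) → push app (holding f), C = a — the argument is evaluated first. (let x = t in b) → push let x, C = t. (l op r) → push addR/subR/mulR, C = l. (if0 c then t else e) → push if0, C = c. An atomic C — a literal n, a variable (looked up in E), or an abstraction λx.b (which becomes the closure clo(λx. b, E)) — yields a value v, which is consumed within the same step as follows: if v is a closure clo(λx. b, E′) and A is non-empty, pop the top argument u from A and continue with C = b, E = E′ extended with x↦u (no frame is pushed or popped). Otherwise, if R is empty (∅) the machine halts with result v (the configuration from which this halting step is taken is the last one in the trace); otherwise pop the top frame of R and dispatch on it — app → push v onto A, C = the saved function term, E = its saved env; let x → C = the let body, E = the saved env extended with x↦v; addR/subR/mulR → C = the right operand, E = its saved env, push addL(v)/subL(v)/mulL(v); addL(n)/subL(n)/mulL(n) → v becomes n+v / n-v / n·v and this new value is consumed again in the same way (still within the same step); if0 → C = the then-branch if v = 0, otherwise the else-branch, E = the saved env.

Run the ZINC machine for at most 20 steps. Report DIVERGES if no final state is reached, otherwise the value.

0. [C=(let loop = 4 in ((λx. (x x)) (λx. (x x)))) | E=∅ | A=∅ | R=∅]
1. [C=4 | E=∅ | A=∅ | R=[let loop]]
2. [C=((λx. (x x)) (λx. (x x))) | E={loop↦4} | A=∅ | R=∅]
3. [C=(λx. (x x)) | E={loop↦4} | A=∅ | R=[app]]
4. [C=(λx. (x x)) | E={loop↦4} | A=[clo(λx. (x x), {loop↦4})] | R=∅]
5. [C=(x x) | E={x↦clo(λx. (x x), {loop↦4}), loop↦4} | A=∅ | R=∅]
6. [C=x | E={x↦clo(λx. (x x), {loop↦4}), loop↦4} | A=∅ | R=[app]]
7. [C=x | E={x↦clo(λx. (x x), {loop↦4}), loop↦4} | A=[clo(λx. (x x), {loop↦4})] | R=∅]
… configuration repeats with period 3 (steps 5–7 recur indefinitely) …

Answer: DIVERGES (no final state within 20 steps)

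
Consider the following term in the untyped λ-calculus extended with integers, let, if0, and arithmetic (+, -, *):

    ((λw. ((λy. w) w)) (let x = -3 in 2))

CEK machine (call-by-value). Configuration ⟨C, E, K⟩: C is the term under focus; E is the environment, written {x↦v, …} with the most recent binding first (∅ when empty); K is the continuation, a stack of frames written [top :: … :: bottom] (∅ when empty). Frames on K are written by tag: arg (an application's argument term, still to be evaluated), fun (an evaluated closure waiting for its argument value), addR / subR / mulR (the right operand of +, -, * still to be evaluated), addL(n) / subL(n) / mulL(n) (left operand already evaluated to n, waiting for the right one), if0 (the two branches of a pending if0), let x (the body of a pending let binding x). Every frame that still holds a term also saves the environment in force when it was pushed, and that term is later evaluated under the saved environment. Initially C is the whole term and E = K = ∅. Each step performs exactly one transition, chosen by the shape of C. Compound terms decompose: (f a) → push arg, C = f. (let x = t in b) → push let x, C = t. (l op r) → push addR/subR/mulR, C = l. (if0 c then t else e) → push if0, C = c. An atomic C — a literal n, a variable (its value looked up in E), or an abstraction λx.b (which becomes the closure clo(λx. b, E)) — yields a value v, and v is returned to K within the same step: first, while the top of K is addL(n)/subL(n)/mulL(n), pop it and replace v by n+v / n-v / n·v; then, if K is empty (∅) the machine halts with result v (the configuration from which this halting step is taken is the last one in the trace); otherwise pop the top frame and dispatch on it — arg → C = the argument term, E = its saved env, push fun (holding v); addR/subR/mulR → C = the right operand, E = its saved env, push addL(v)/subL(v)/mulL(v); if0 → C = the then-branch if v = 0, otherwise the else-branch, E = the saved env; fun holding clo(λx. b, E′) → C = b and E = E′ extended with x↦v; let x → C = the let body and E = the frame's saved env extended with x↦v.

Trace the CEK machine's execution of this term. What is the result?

Answer: 2

Execution trace:
step 0: <C=((λw. ((λy. w) w)) (let x = -3 in 2)), E=∅, K=∅>
step 1: <C=(λw. ((λy. w) w)), E=∅, K=[arg]>
step 2: <C=(let x = -3 in 2), E=∅, K=[fun]>
step 3: <C=-3, E=∅, K=[let x :: fun]>
step 4: <C=2, E={x↦-3}, K=[fun]>
step 5: <C=((λy. w) w), E={w↦2}, K=∅>
step 6: <C=(λy. w), E={w↦2}, K=[arg]>
step 7: <C=w, E={w↦2}, K=[fun]>
step 8: <C=w, E={y↦2, w↦2}, K=∅>
→ final value 2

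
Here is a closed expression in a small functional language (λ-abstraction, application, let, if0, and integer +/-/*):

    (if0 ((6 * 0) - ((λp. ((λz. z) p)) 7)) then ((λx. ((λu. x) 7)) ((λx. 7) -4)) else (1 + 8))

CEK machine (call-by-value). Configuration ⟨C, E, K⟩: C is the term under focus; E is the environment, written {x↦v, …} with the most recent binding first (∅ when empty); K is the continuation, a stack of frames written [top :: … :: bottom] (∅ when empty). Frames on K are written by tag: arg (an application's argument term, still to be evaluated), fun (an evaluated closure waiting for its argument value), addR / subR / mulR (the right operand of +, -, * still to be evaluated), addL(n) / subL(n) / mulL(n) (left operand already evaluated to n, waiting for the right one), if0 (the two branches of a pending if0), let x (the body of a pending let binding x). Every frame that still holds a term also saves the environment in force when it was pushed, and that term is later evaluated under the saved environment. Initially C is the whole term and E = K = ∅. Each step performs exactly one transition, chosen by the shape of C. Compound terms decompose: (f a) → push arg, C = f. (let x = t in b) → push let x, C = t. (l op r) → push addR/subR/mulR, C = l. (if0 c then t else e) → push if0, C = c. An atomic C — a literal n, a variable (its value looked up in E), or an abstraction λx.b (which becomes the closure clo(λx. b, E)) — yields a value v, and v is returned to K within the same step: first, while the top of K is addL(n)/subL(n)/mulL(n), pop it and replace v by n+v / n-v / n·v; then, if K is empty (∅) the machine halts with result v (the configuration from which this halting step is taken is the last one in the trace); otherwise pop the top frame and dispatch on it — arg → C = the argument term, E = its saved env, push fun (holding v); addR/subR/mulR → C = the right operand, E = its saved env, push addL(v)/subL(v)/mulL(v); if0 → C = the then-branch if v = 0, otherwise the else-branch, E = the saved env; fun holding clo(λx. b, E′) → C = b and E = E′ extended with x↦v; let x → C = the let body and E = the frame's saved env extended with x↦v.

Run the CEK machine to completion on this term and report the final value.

Answer: 9

Execution trace:
t=0: <C=(if0 ((6 * 0) - ((λp. ((λz. z) p)) 7)) then ((λx. ((λu. x) 7)) ((λx. 7) -4)) else (1 + 8)), E=∅, K=∅>
t=1: <C=((6 * 0) - ((λp. ((λz. z) p)) 7)), E=∅, K=[if0]>
t=2: <C=(6 * 0), E=∅, K=[subR :: if0]>
t=3: <C=6, E=∅, K=[mulR :: subR :: if0]>
t=4: <C=0, E=∅, K=[mulL(6) :: subR :: if0]>
t=5: <C=((λp. ((λz. z) p)) 7), E=∅, K=[subL(0) :: if0]>
t=6: <C=(λp. ((λz. z) p)), E=∅, K=[arg :: subL(0) :: if0]>
t=7: <C=7, E=∅, K=[fun :: subL(0) :: if0]>
t=8: <C=((λz. z) p), E={p↦7}, K=[subL(0) :: if0]>
t=9: <C=(λz. z), E={p↦7}, K=[arg :: subL(0) :: if0]>
t=10: <C=p, E={p↦7}, K=[fun :: subL(0) :: if0]>
t=11: <C=z, E={z↦7, p↦7}, K=[subL(0) :: if0]>
t=12: <C=(1 + 8), E=∅, K=∅>
t=13: <C=1, E=∅, K=[addR]>
t=14: <C=8, E=∅, K=[addL(1)]>
→ final value 9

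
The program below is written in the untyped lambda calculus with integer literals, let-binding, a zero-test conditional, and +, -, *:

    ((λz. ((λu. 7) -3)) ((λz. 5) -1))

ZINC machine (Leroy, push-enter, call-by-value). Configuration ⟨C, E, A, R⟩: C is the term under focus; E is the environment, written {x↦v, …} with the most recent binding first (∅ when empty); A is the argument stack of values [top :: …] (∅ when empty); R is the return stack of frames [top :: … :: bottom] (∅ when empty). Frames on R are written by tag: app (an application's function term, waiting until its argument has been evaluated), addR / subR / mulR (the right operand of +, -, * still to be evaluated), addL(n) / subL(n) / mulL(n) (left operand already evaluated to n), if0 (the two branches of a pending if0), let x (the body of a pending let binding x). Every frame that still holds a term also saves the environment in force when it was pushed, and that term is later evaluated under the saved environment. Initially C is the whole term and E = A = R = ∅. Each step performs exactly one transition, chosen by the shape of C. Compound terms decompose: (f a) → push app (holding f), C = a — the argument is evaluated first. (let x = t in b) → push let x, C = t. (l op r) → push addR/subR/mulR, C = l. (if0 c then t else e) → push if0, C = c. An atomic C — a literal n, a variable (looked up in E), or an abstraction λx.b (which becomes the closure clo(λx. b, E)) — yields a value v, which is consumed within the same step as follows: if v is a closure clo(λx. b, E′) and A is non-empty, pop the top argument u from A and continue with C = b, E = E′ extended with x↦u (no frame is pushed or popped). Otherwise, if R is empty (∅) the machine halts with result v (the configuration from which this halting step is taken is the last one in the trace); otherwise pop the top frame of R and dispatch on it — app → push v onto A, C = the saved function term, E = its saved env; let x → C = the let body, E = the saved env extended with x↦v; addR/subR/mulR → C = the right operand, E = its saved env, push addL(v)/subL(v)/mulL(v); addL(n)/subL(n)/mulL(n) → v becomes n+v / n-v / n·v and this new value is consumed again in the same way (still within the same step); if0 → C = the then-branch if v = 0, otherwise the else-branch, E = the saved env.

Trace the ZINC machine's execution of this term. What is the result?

Answer: 7

Derivation:
t=0: <C=((λz. ((λu. 7) -3)) ((λz. 5) -1)), E=∅, A=∅, R=∅>
t=1: <C=((λz. 5) -1), E=∅, A=∅, R=[app]>
t=2: <C=-1, E=∅, A=∅, R=[app :: app]>
t=3: <C=(λz. 5), E=∅, A=[-1], R=[app]>
t=4: <C=5, E={z↦-1}, A=∅, R=[app]>
t=5: <C=(λz. ((λu. 7) -3)), E=∅, A=[5], R=∅>
t=6: <C=((λu. 7) -3), E={z↦5}, A=∅, R=∅>
t=7: <C=-3, E={z↦5}, A=∅, R=[app]>
t=8: <C=(λu. 7), E={z↦5}, A=[-3], R=∅>
t=9: <C=7, E={u↦-3, z↦5}, A=∅, R=∅>
→ final value 7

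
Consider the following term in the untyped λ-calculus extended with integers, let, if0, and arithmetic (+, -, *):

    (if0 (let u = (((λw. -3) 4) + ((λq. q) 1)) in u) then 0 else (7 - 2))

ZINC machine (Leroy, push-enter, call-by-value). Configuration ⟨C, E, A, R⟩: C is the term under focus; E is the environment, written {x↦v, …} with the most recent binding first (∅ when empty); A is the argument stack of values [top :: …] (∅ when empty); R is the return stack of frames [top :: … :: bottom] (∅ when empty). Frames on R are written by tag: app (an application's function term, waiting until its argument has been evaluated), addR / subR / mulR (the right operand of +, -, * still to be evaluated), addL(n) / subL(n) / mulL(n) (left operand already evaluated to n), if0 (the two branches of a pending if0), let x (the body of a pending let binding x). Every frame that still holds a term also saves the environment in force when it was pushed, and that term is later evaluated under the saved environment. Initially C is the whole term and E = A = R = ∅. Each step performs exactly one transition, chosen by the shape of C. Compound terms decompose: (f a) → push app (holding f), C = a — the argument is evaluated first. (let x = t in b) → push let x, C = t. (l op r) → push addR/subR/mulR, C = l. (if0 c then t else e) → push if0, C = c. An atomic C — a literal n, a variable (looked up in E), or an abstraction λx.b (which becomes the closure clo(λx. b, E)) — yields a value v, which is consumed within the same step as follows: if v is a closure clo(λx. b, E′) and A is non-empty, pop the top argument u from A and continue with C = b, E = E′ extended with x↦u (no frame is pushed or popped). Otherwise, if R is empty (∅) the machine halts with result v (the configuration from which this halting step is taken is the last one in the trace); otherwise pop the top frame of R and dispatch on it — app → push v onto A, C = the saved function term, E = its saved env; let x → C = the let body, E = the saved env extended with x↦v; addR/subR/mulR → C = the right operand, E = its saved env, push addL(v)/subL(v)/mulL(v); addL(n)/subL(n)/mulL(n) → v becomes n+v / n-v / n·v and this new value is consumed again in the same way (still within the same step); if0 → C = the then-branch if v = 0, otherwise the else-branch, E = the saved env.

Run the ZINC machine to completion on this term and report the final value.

t=0: <C=(if0 (let u = (((λw. -3) 4) + ((λq. q) 1)) in u) then 0 else (7 - 2)), E=∅, A=∅, R=∅>
t=1: <C=(let u = (((λw. -3) 4) + ((λq. q) 1)) in u), E=∅, A=∅, R=[if0]>
t=2: <C=(((λw. -3) 4) + ((λq. q) 1)), E=∅, A=∅, R=[let u :: if0]>
t=3: <C=((λw. -3) 4), E=∅, A=∅, R=[addR :: let u :: if0]>
t=4: <C=4, E=∅, A=∅, R=[app :: addR :: let u :: if0]>
t=5: <C=(λw. -3), E=∅, A=[4], R=[addR :: let u :: if0]>
t=6: <C=-3, E={w↦4}, A=∅, R=[addR :: let u :: if0]>
t=7: <C=((λq. q) 1), E=∅, A=∅, R=[addL(-3) :: let u :: if0]>
t=8: <C=1, E=∅, A=∅, R=[app :: addL(-3) :: let u :: if0]>
t=9: <C=(λq. q), E=∅, A=[1], R=[addL(-3) :: let u :: if0]>
t=10: <C=q, E={q↦1}, A=∅, R=[addL(-3) :: let u :: if0]>
t=11: <C=u, E={u↦-2}, A=∅, R=[if0]>
t=12: <C=(7 - 2), E=∅, A=∅, R=∅>
t=13: <C=7, E=∅, A=∅, R=[subR]>
t=14: <C=2, E=∅, A=∅, R=[subL(7)]>
→ final value 5

Answer: 5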